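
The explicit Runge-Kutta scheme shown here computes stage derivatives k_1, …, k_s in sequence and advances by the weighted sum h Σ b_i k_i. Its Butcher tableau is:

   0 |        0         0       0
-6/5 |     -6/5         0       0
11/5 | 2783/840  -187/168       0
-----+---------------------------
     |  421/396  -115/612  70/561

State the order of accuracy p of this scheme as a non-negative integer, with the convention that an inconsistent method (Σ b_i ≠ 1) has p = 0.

3

b = (421/396, -115/612, 70/561)
c = (0, -6/5, 11/5)
Ac = (0, 0, 187/140)
Σ b_i: 421/396·1 + (-115/612)·1 + 70/561·1 = 1 ✓
b·c: (-115/612)·(-6/5) + 70/561·11/5 = 1/2 ✓
b·c²: (-115/612)·36/25 + 70/561·121/25 = 1/3 ✓
b·Ac: 70/561·187/140 = 1/6 ✓; 3 stages ⇒ order 3.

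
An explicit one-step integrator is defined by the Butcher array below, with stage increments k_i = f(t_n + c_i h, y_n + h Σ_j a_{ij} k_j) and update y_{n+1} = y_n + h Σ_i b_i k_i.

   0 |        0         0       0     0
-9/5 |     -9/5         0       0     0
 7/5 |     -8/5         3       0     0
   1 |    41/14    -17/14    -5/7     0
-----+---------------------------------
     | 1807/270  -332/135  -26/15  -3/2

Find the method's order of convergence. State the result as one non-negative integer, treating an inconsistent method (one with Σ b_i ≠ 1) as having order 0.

2

b = (1807/270, -332/135, -26/15, -3/2)
c = (0, -9/5, 7/5, 1)
Ac = (0, 0, -27/5, 83/70)
Σ b_i: 1807/270·1 + (-332/135)·1 + (-26/15)·1 + (-3/2)·1 = 1 ✓
b·c: (-332/135)·(-9/5) + (-26/15)·7/5 + (-3/2)·1 = 1/2 ✓
b·c²: (-332/135)·81/25 + (-26/15)·49/25 + (-3/2)·1 = -9649/750 ≠ 1/3 ⇒ order 2.
b·Ac: (-26/15)·(-27/5) + (-3/2)·83/70 = 5307/700 ≠ 1/6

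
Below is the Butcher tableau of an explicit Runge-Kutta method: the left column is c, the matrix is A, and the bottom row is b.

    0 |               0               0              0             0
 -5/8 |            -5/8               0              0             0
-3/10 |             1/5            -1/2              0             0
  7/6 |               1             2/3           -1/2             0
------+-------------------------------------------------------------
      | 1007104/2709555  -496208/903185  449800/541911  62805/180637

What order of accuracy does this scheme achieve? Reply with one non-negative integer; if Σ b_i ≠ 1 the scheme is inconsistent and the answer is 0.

b = (1007104/2709555, -496208/903185, 449800/541911, 62805/180637)
c = (0, -5/8, -3/10, 7/6)
Ac = (0, 0, 5/16, -4/15)
Σ b_i: 1007104/2709555·1 + (-496208/903185)·1 + 449800/541911·1 + 62805/180637·1 = 1 ✓
b·c: (-496208/903185)·(-5/8) + 449800/541911·(-3/10) + 62805/180637·7/6 = 1/2 ✓
b·c²: (-496208/903185)·25/64 + 449800/541911·9/100 + 62805/180637·49/36 = 1/3 ✓
b·Ac: 449800/541911·5/16 + 62805/180637·(-4/15) = 1/6 ✓
b·c³: (-496208/903185)·(-125/512) + 449800/541911·(-27/1000) + 62805/180637·343/216 = 172674317/260117280 ≠ 1/4 ⇒ order 3.
b·(c∘Ac): 449800/541911·(-3/32) + 62805/180637·(-14/45) = -403147/2167644 ≠ 1/8
b·Ac²: 449800/541911·(-25/128) + 62805/180637·517/2400 = -7562213/86705760 ≠ 1/12
b·A²c: 62805/180637·(-5/32) = -314025/5780384 ≠ 1/24

3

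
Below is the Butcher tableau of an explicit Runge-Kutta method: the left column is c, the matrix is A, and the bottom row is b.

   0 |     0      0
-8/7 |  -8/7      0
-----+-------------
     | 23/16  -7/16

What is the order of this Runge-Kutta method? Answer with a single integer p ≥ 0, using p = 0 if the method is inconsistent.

2

b = (23/16, -7/16)
c = (0, -8/7)
Σ b_i: 23/16·1 + (-7/16)·1 = 1 ✓
b·c: (-7/16)·(-8/7) = 1/2 ✓; 2 stages ⇒ order 2.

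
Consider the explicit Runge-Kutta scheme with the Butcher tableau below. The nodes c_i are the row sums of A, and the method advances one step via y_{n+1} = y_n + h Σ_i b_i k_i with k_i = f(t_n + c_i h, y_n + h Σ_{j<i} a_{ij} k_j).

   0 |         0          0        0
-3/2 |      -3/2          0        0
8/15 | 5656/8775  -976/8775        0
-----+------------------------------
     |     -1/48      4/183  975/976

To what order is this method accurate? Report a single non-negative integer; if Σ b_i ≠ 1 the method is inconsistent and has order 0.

b = (-1/48, 4/183, 975/976)
c = (0, -3/2, 8/15)
Ac = (0, 0, 488/2925)
Σ b_i: (-1/48)·1 + 4/183·1 + 975/976·1 = 1 ✓
b·c: 4/183·(-3/2) + 975/976·8/15 = 1/2 ✓
b·c²: 4/183·9/4 + 975/976·64/225 = 1/3 ✓
b·Ac: 975/976·488/2925 = 1/6 ✓; 3 stages ⇒ order 3.

3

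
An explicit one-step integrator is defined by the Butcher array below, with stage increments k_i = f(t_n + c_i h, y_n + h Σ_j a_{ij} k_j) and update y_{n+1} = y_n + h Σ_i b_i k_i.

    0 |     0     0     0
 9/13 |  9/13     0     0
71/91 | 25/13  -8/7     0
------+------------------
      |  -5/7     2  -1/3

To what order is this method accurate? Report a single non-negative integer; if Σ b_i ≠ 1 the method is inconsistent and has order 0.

b = (-5/7, 2, -1/3)
c = (0, 9/13, 71/91)
Ac = (0, 0, -72/91)
Σ b_i: (-5/7)·1 + 2·1 + (-1/3)·1 = 20/21 ≠ 1 ⇒ order 0.

0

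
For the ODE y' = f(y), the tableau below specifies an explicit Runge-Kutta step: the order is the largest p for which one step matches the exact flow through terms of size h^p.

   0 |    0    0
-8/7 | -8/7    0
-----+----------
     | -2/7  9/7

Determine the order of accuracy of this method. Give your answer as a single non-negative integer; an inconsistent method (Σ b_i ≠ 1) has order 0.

b = (-2/7, 9/7)
c = (0, -8/7)
Σ b_i: (-2/7)·1 + 9/7·1 = 1 ✓
b·c: 9/7·(-8/7) = -72/49 ≠ 1/2 ⇒ order 1.

1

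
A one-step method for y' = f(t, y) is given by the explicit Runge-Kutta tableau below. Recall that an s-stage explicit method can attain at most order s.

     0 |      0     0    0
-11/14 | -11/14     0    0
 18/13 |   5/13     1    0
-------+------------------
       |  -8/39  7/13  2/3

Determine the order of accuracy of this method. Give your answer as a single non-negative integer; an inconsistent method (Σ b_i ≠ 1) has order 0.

b = (-8/39, 7/13, 2/3)
c = (0, -11/14, 18/13)
Ac = (0, 0, -11/14)
Σ b_i: (-8/39)·1 + 7/13·1 + 2/3·1 = 1 ✓
b·c: 7/13·(-11/14) + 2/3·18/13 = 1/2 ✓
b·c²: 7/13·121/196 + 2/3·324/169 = 7621/4732 ≠ 1/3 ⇒ order 2.
b·Ac: 2/3·(-11/14) = -11/21 ≠ 1/6

2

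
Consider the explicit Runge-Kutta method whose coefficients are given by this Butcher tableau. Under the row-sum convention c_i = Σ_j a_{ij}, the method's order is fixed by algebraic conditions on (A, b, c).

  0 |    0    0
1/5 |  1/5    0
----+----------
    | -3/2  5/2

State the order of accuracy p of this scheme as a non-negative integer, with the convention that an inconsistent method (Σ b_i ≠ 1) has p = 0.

2

b = (-3/2, 5/2)
c = (0, 1/5)
Σ b_i: (-3/2)·1 + 5/2·1 = 1 ✓
b·c: 5/2·1/5 = 1/2 ✓; 2 stages ⇒ order 2.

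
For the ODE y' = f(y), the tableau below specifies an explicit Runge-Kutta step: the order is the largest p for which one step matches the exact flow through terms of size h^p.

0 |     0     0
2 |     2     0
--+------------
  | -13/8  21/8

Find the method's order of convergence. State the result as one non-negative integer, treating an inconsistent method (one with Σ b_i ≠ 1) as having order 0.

1

b = (-13/8, 21/8)
c = (0, 2)
Σ b_i: (-13/8)·1 + 21/8·1 = 1 ✓
b·c: 21/8·2 = 21/4 ≠ 1/2 ⇒ order 1.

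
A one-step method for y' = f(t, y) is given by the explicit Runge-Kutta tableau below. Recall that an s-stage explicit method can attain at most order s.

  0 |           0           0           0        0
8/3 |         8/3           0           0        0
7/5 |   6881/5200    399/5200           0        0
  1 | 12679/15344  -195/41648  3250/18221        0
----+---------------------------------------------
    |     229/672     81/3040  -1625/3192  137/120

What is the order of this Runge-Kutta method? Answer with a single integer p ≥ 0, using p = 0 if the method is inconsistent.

4

b = (229/672, 81/3040, -1625/3192, 137/120)
c = (0, 8/3, 7/5, 1)
Ac = (0, 0, 133/650, 65/274)
Σ b_i: 229/672·1 + 81/3040·1 + (-1625/3192)·1 + 137/120·1 = 1 ✓
b·c: 81/3040·8/3 + (-1625/3192)·7/5 + 137/120·1 = 1/2 ✓
b·c²: 81/3040·64/9 + (-1625/3192)·49/25 + 137/120·1 = 1/3 ✓
b·Ac: (-1625/3192)·133/650 + 137/120·65/274 = 1/6 ✓
b·c³: 81/3040·512/27 + (-1625/3192)·343/125 + 137/120·1 = 1/4 ✓
b·(c∘Ac): (-1625/3192)·931/3250 + 137/120·65/274 = 1/8 ✓
b·Ac²: (-1625/3192)·532/975 + 137/120·130/411 = 1/12 ✓
b·A²c: 137/120·5/137 = 1/24 ✓; 4 stages ⇒ order 4.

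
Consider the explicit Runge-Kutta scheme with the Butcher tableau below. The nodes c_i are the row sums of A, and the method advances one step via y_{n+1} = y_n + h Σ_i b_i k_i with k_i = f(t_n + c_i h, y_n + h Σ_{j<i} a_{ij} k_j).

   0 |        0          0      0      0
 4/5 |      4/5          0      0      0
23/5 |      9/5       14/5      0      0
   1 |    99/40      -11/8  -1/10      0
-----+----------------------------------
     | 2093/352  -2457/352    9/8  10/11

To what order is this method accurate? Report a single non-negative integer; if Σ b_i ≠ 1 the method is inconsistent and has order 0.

b = (2093/352, -2457/352, 9/8, 10/11)
c = (0, 4/5, 23/5, 1)
Ac = (0, 0, 56/25, -39/25)
Σ b_i: 2093/352·1 + (-2457/352)·1 + 9/8·1 + 10/11·1 = 1 ✓
b·c: (-2457/352)·4/5 + 9/8·23/5 + 10/11·1 = 1/2 ✓
b·c²: (-2457/352)·16/25 + 9/8·529/25 + 10/11·1 = 44543/2200 ≠ 1/3 ⇒ order 2.
b·Ac: 9/8·56/25 + 10/11·(-39/25) = 303/275 ≠ 1/6

2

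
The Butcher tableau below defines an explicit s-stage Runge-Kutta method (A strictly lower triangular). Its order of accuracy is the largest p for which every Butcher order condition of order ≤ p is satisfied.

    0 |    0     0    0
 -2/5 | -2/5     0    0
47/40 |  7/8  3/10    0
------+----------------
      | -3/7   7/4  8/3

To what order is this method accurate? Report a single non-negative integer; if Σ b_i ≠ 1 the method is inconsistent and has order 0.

0

b = (-3/7, 7/4, 8/3)
c = (0, -2/5, 47/40)
Ac = (0, 0, -3/25)
Σ b_i: (-3/7)·1 + 7/4·1 + 8/3·1 = 335/84 ≠ 1 ⇒ order 0.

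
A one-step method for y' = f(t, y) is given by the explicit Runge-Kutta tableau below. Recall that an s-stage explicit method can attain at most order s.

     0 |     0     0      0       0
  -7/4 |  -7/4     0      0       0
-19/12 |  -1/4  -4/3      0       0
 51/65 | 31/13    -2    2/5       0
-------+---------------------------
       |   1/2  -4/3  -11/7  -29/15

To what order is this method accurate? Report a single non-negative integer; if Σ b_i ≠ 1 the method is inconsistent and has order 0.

b = (1/2, -4/3, -11/7, -29/15)
c = (0, -7/4, -19/12, 51/65)
Ac = (0, 0, 7/3, 43/15)
Σ b_i: 1/2·1 + (-4/3)·1 + (-11/7)·1 + (-29/15)·1 = -911/210 ≠ 1 ⇒ order 0.

0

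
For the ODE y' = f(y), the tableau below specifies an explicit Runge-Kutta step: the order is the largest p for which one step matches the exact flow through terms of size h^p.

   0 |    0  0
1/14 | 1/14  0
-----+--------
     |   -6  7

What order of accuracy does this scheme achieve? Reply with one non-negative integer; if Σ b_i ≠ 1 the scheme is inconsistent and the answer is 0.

b = (-6, 7)
c = (0, 1/14)
Σ b_i: (-6)·1 + 7·1 = 1 ✓
b·c: 7·1/14 = 1/2 ✓; 2 stages ⇒ order 2.

2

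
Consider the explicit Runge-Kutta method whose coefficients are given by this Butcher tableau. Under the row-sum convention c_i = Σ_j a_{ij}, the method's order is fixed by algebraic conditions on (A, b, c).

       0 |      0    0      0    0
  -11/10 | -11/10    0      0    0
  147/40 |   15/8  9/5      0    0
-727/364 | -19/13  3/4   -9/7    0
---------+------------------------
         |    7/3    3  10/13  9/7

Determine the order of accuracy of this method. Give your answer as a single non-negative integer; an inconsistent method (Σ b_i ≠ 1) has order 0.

b = (7/3, 3, 10/13, 9/7)
c = (0, -11/10, 147/40, -727/364)
Ac = (0, 0, -99/50, -111/20)
Σ b_i: 7/3·1 + 3·1 + 10/13·1 + 9/7·1 = 2017/273 ≠ 1 ⇒ order 0.

0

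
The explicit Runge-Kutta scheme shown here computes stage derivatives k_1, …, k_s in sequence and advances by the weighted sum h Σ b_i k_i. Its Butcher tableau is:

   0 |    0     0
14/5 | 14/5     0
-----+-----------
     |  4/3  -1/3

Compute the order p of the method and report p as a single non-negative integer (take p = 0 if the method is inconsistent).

b = (4/3, -1/3)
c = (0, 14/5)
Σ b_i: 4/3·1 + (-1/3)·1 = 1 ✓
b·c: (-1/3)·14/5 = -14/15 ≠ 1/2 ⇒ order 1.

1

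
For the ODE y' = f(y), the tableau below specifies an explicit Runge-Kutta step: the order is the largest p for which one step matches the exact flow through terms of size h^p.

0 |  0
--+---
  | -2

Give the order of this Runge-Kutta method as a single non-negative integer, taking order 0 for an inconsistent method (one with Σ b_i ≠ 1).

b = (-2)
c = (0)
Σ b_i: (-2)·1 = -2 ≠ 1 ⇒ order 0.

0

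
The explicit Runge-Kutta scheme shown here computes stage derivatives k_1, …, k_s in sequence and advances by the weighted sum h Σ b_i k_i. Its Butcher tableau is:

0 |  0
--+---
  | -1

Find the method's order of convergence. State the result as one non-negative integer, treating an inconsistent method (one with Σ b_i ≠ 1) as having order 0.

0

b = (-1)
c = (0)
Σ b_i: (-1)·1 = -1 ≠ 1 ⇒ order 0.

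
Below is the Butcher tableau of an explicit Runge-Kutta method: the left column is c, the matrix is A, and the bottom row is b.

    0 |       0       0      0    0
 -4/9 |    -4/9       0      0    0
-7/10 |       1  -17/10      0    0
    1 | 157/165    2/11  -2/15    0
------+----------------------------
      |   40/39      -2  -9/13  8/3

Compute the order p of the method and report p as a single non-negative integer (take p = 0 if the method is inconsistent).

b = (40/39, -2, -9/13, 8/3)
c = (0, -4/9, -7/10, 1)
Ac = (0, 0, 34/45, 31/2475)
Σ b_i: 40/39·1 + (-2)·1 + (-9/13)·1 + 8/3·1 = 1 ✓
b·c: (-2)·(-4/9) + (-9/13)·(-7/10) + 8/3·1 = 4727/1170 ≠ 1/2 ⇒ order 1.

1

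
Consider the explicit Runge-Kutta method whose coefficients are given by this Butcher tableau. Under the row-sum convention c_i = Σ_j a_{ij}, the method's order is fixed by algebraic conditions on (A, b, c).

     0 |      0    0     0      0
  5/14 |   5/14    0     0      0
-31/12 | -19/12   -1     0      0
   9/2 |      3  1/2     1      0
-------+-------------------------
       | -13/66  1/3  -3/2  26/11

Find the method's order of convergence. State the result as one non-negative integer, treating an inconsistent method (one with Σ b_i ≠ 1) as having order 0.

1

b = (-13/66, 1/3, -3/2, 26/11)
c = (0, 5/14, -31/12, 9/2)
Ac = (0, 0, -5/14, -101/42)
Σ b_i: (-13/66)·1 + 1/3·1 + (-3/2)·1 + 26/11·1 = 1 ✓
b·c: 1/3·5/14 + (-3/2)·(-31/12) + 26/11·9/2 = 27037/1848 ≠ 1/2 ⇒ order 1.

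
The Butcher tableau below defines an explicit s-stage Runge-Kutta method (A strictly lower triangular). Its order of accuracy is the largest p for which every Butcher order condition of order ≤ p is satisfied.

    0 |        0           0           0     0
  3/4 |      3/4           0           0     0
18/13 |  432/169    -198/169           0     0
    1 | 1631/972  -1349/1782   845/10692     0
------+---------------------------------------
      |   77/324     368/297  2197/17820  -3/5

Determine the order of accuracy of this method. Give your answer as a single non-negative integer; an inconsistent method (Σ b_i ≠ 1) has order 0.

b = (77/324, 368/297, 2197/17820, -3/5)
c = (0, 3/4, 18/13, 1)
Ac = (0, 0, -297/338, -11/24)
Σ b_i: 77/324·1 + 368/297·1 + 2197/17820·1 + (-3/5)·1 = 1 ✓
b·c: 368/297·3/4 + 2197/17820·18/13 + (-3/5)·1 = 1/2 ✓
b·c²: 368/297·9/16 + 2197/17820·324/169 + (-3/5)·1 = 1/3 ✓
b·Ac: 2197/17820·(-297/338) + (-3/5)·(-11/24) = 1/6 ✓
b·c³: 368/297·27/64 + 2197/17820·5832/2197 + (-3/5)·1 = 1/4 ✓
b·(c∘Ac): 2197/17820·(-2673/2197) + (-3/5)·(-11/24) = 1/8 ✓
b·Ac²: 2197/17820·(-891/1352) + (-3/5)·(-79/288) = 1/12 ✓
b·A²c: (-3/5)·(-5/72) = 1/24 ✓; 4 stages ⇒ order 4.

4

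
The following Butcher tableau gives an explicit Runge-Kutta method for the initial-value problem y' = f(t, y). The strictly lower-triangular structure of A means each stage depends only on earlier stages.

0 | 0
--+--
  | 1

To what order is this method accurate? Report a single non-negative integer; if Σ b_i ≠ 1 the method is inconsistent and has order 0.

b = (1)
c = (0)
Σ b_i: 1·1 = 1 ✓; 1 stage ⇒ order 1.

1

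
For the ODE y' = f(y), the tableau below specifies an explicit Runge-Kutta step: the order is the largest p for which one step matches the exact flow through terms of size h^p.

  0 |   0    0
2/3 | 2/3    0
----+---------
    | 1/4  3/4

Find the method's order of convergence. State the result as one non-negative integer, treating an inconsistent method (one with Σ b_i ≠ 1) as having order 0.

2

b = (1/4, 3/4)
c = (0, 2/3)
Σ b_i: 1/4·1 + 3/4·1 = 1 ✓
b·c: 3/4·2/3 = 1/2 ✓; 2 stages ⇒ order 2.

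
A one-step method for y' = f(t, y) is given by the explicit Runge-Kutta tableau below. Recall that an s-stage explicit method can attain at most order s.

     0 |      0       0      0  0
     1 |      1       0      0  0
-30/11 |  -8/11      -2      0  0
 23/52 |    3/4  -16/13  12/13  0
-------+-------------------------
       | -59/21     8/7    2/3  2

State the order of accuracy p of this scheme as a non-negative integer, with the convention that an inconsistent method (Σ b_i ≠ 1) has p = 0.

1

b = (-59/21, 8/7, 2/3, 2)
c = (0, 1, -30/11, 23/52)
Ac = (0, 0, -2, -536/143)
Σ b_i: (-59/21)·1 + 8/7·1 + 2/3·1 + 2·1 = 1 ✓
b·c: 8/7·1 + 2/3·(-30/11) + 2·23/52 = 419/2002 ≠ 1/2 ⇒ order 1.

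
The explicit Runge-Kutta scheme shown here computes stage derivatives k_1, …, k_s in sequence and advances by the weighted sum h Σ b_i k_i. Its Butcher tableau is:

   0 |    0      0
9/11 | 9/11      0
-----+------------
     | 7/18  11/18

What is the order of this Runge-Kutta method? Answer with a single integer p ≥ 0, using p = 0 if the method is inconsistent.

b = (7/18, 11/18)
c = (0, 9/11)
Σ b_i: 7/18·1 + 11/18·1 = 1 ✓
b·c: 11/18·9/11 = 1/2 ✓; 2 stages ⇒ order 2.

2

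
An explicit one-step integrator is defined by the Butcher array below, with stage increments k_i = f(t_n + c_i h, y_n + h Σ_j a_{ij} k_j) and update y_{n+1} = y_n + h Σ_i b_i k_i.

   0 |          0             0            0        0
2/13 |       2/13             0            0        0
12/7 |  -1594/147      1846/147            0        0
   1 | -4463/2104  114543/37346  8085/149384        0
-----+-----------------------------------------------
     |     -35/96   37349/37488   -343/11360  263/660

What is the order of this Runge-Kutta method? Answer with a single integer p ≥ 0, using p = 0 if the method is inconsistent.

4

b = (-35/96, 37349/37488, -343/11360, 263/660)
c = (0, 2/13, 12/7, 1)
Ac = (0, 0, 284/147, 297/526)
Σ b_i: (-35/96)·1 + 37349/37488·1 + (-343/11360)·1 + 263/660·1 = 1 ✓
b·c: 37349/37488·2/13 + (-343/11360)·12/7 + 263/660·1 = 1/2 ✓
b·c²: 37349/37488·4/169 + (-343/11360)·144/49 + 263/660·1 = 1/3 ✓
b·Ac: (-343/11360)·284/147 + 263/660·297/526 = 1/6 ✓
b·c³: 37349/37488·8/2197 + (-343/11360)·1728/343 + 263/660·1 = 1/4 ✓
b·(c∘Ac): (-343/11360)·1136/343 + 263/660·297/526 = 1/8 ✓
b·Ac²: (-343/11360)·568/1911 + 263/660·792/3419 = 1/12 ✓
b·A²c: 263/660·55/526 = 1/24 ✓; 4 stages ⇒ order 4.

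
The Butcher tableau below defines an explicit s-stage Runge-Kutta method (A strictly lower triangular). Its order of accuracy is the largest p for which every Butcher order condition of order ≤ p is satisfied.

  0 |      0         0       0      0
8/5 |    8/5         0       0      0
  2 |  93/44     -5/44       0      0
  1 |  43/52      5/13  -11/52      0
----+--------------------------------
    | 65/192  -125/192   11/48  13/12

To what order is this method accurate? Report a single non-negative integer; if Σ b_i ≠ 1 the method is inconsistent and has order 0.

b = (65/192, -125/192, 11/48, 13/12)
c = (0, 8/5, 2, 1)
Ac = (0, 0, -2/11, 5/26)
Σ b_i: 65/192·1 + (-125/192)·1 + 11/48·1 + 13/12·1 = 1 ✓
b·c: (-125/192)·8/5 + 11/48·2 + 13/12·1 = 1/2 ✓
b·c²: (-125/192)·64/25 + 11/48·4 + 13/12·1 = 1/3 ✓
b·Ac: 11/48·(-2/11) + 13/12·5/26 = 1/6 ✓
b·c³: (-125/192)·512/125 + 11/48·8 + 13/12·1 = 1/4 ✓
b·(c∘Ac): 11/48·(-4/11) + 13/12·5/26 = 1/8 ✓
b·Ac²: 11/48·(-16/55) + 13/12·9/65 = 1/12 ✓
b·A²c: 13/12·1/26 = 1/24 ✓; 4 stages ⇒ order 4.

4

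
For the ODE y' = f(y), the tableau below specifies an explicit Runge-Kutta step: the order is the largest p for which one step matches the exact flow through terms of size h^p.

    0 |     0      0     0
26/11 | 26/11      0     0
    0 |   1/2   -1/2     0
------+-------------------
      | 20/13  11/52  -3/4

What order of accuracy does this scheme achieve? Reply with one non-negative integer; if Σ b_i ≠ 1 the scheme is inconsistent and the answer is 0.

2

b = (20/13, 11/52, -3/4)
c = (0, 26/11, 0)
Ac = (0, 0, -13/11)
Σ b_i: 20/13·1 + 11/52·1 + (-3/4)·1 = 1 ✓
b·c: 11/52·26/11 = 1/2 ✓
b·c²: 11/52·676/121 = 13/11 ≠ 1/3 ⇒ order 2.
b·Ac: (-3/4)·(-13/11) = 39/44 ≠ 1/6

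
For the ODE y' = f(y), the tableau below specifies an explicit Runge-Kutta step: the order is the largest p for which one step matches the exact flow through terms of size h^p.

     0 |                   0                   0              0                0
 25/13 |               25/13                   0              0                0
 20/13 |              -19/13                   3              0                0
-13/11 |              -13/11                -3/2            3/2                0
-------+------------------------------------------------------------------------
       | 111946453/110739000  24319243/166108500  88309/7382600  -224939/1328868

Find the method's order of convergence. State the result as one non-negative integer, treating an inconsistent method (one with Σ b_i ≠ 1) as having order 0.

3

b = (111946453/110739000, 24319243/166108500, 88309/7382600, -224939/1328868)
c = (0, 25/13, 20/13, -13/11)
Ac = (0, 0, 75/13, -15/26)
Σ b_i: 111946453/110739000·1 + 24319243/166108500·1 + 88309/7382600·1 + (-224939/1328868)·1 = 1 ✓
b·c: 24319243/166108500·25/13 + 88309/7382600·20/13 + (-224939/1328868)·(-13/11) = 1/2 ✓
b·c²: 24319243/166108500·625/169 + 88309/7382600·400/169 + (-224939/1328868)·169/121 = 1/3 ✓
b·Ac: 88309/7382600·75/13 + (-224939/1328868)·(-15/26) = 1/6 ✓
b·c³: 24319243/166108500·15625/2197 + 88309/7382600·8000/2197 + (-224939/1328868)·(-2197/1331) = 25530776/18714891 ≠ 1/4 ⇒ order 3.
b·(c∘Ac): 88309/7382600·1500/169 + (-224939/1328868)·15/22 = -106445/11516856 ≠ 1/8
b·Ac²: 88309/7382600·1875/169 + (-224939/1328868)·(-675/338) = 225900/479869 ≠ 1/12
b·A²c: (-224939/1328868)·225/26 = -432575/295304 ≠ 1/24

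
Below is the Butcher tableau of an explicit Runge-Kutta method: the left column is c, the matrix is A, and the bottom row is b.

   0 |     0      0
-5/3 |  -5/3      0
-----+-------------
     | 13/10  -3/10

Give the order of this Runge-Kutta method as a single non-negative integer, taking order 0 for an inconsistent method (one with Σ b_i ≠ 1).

2

b = (13/10, -3/10)
c = (0, -5/3)
Σ b_i: 13/10·1 + (-3/10)·1 = 1 ✓
b·c: (-3/10)·(-5/3) = 1/2 ✓; 2 stages ⇒ order 2.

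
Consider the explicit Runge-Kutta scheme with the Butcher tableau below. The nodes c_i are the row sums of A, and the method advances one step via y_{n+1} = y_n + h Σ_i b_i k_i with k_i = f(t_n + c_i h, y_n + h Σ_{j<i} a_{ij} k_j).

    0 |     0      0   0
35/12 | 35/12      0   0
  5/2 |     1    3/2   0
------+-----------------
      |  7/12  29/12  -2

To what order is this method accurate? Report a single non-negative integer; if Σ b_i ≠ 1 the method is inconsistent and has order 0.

b = (7/12, 29/12, -2)
c = (0, 35/12, 5/2)
Ac = (0, 0, 35/8)
Σ b_i: 7/12·1 + 29/12·1 + (-2)·1 = 1 ✓
b·c: 29/12·35/12 + (-2)·5/2 = 295/144 ≠ 1/2 ⇒ order 1.

1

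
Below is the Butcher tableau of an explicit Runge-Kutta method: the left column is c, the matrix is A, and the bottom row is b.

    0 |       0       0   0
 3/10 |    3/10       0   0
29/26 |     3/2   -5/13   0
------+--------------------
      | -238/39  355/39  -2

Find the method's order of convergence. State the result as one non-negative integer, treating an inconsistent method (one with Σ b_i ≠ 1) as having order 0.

2

b = (-238/39, 355/39, -2)
c = (0, 3/10, 29/26)
Ac = (0, 0, -3/26)
Σ b_i: (-238/39)·1 + 355/39·1 + (-2)·1 = 1 ✓
b·c: 355/39·3/10 + (-2)·29/26 = 1/2 ✓
b·c²: 355/39·9/100 + (-2)·841/676 = -5641/3380 ≠ 1/3 ⇒ order 2.
b·Ac: (-2)·(-3/26) = 3/13 ≠ 1/6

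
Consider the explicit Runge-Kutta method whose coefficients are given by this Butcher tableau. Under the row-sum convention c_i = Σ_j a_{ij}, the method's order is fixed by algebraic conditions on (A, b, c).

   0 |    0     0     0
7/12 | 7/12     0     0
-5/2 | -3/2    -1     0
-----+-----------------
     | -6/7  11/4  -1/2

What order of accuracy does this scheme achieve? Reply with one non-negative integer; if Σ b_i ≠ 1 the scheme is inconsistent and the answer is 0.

0

b = (-6/7, 11/4, -1/2)
c = (0, 7/12, -5/2)
Ac = (0, 0, -7/12)
Σ b_i: (-6/7)·1 + 11/4·1 + (-1/2)·1 = 39/28 ≠ 1 ⇒ order 0.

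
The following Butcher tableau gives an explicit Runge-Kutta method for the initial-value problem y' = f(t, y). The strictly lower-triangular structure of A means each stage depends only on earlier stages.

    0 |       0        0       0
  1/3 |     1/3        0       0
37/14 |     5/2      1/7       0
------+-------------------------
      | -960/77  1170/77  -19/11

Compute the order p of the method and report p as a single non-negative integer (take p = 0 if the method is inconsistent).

2

b = (-960/77, 1170/77, -19/11)
c = (0, 1/3, 37/14)
Ac = (0, 0, 1/21)
Σ b_i: (-960/77)·1 + 1170/77·1 + (-19/11)·1 = 1 ✓
b·c: 1170/77·1/3 + (-19/11)·37/14 = 1/2 ✓
b·c²: 1170/77·1/9 + (-19/11)·1369/196 = -22371/2156 ≠ 1/3 ⇒ order 2.
b·Ac: (-19/11)·1/21 = -19/231 ≠ 1/6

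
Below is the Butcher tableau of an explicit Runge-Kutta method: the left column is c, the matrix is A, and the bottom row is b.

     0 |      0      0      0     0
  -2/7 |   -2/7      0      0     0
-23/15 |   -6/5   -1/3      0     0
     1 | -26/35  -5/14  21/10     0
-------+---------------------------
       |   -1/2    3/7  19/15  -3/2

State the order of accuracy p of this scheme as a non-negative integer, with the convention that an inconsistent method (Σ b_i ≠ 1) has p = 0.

0

b = (-1/2, 3/7, 19/15, -3/2)
c = (0, -2/7, -23/15, 1)
Ac = (0, 0, 2/21, -7639/2450)
Σ b_i: (-1/2)·1 + 3/7·1 + 19/15·1 + (-3/2)·1 = -32/105 ≠ 1 ⇒ order 0.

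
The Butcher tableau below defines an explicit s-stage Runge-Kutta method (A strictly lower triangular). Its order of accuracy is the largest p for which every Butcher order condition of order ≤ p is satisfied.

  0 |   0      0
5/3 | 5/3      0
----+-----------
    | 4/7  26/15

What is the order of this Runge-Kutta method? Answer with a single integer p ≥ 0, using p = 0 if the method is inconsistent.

0

b = (4/7, 26/15)
c = (0, 5/3)
Σ b_i: 4/7·1 + 26/15·1 = 242/105 ≠ 1 ⇒ order 0.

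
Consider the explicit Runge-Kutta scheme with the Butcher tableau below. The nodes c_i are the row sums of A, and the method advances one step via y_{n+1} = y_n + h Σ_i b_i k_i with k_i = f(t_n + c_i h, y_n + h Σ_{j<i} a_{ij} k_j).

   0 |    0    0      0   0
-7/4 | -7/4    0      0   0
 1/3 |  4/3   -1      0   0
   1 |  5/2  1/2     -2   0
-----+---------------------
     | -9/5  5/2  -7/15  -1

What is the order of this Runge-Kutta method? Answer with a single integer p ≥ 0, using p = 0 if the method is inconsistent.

b = (-9/5, 5/2, -7/15, -1)
c = (0, -7/4, 1/3, 1)
Ac = (0, 0, 7/4, -37/24)
Σ b_i: (-9/5)·1 + 5/2·1 + (-7/15)·1 + (-1)·1 = -23/30 ≠ 1 ⇒ order 0.

0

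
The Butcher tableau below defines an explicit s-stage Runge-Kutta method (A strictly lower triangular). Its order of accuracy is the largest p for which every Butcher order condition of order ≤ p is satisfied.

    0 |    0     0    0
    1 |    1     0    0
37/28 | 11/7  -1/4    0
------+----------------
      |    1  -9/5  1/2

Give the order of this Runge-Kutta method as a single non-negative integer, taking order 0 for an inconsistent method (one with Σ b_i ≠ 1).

0

b = (1, -9/5, 1/2)
c = (0, 1, 37/28)
Ac = (0, 0, -1/4)
Σ b_i: 1·1 + (-9/5)·1 + 1/2·1 = -3/10 ≠ 1 ⇒ order 0.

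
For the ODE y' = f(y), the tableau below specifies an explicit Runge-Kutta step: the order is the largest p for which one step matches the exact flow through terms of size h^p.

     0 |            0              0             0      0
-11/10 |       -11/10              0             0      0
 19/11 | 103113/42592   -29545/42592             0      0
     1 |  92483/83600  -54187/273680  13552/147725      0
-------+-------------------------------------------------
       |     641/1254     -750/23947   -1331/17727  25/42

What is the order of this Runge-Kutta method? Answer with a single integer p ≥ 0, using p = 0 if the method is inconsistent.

4

b = (641/1254, -750/23947, -1331/17727, 25/42)
c = (0, -11/10, 19/11, 1)
Ac = (0, 0, 5909/7744, 301/800)
Σ b_i: 641/1254·1 + (-750/23947)·1 + (-1331/17727)·1 + 25/42·1 = 1 ✓
b·c: (-750/23947)·(-11/10) + (-1331/17727)·19/11 + 25/42·1 = 1/2 ✓
b·c²: (-750/23947)·121/100 + (-1331/17727)·361/121 + 25/42·1 = 1/3 ✓
b·Ac: (-1331/17727)·5909/7744 + 25/42·301/800 = 1/6 ✓
b·c³: (-750/23947)·(-1331/1000) + (-1331/17727)·6859/1331 + 25/42·1 = 1/4 ✓
b·(c∘Ac): (-1331/17727)·112271/85184 + 25/42·301/800 = 1/8 ✓
b·Ac²: (-1331/17727)·(-5909/7040) + 25/42·273/8000 = 1/12 ✓
b·A²c: 25/42·7/100 = 1/24 ✓; 4 stages ⇒ order 4.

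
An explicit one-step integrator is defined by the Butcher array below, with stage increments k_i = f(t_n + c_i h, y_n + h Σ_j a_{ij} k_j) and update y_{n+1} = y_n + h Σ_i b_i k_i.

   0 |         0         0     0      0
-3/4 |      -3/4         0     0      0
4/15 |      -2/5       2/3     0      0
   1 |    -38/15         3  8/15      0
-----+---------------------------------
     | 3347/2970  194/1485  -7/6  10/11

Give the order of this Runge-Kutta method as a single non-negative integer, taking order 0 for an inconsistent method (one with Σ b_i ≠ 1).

b = (3347/2970, 194/1485, -7/6, 10/11)
c = (0, -3/4, 4/15, 1)
Ac = (0, 0, -1/2, -1897/900)
Σ b_i: 3347/2970·1 + 194/1485·1 + (-7/6)·1 + 10/11·1 = 1 ✓
b·c: 194/1485·(-3/4) + (-7/6)·4/15 + 10/11·1 = 1/2 ✓
b·c²: 194/1485·9/16 + (-7/6)·16/225 + 10/11·1 = 53437/59400 ≠ 1/3 ⇒ order 2.
b·Ac: (-7/6)·(-1/2) + 10/11·(-1897/900) = -2639/1980 ≠ 1/6

2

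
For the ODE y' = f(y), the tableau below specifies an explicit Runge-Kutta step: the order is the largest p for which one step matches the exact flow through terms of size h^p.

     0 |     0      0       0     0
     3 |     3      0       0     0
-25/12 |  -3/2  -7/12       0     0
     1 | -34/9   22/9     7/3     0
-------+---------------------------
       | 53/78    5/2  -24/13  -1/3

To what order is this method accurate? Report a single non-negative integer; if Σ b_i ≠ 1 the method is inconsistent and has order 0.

1

b = (53/78, 5/2, -24/13, -1/3)
c = (0, 3, -25/12, 1)
Ac = (0, 0, -7/4, 89/36)
Σ b_i: 53/78·1 + 5/2·1 + (-24/13)·1 + (-1/3)·1 = 1 ✓
b·c: 5/2·3 + (-24/13)·(-25/12) + (-1/3)·1 = 859/78 ≠ 1/2 ⇒ order 1.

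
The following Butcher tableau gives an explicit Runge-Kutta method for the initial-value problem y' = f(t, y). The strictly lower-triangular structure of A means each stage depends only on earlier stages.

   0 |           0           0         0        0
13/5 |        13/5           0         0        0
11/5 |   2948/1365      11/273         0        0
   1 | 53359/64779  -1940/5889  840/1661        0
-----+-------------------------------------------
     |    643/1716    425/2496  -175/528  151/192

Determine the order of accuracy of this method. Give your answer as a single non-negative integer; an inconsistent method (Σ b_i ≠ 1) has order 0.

4

b = (643/1716, 425/2496, -175/528, 151/192)
c = (0, 13/5, 11/5, 1)
Ac = (0, 0, 11/105, 116/453)
Σ b_i: 643/1716·1 + 425/2496·1 + (-175/528)·1 + 151/192·1 = 1 ✓
b·c: 425/2496·13/5 + (-175/528)·11/5 + 151/192·1 = 1/2 ✓
b·c²: 425/2496·169/25 + (-175/528)·121/25 + 151/192·1 = 1/3 ✓
b·Ac: (-175/528)·11/105 + 151/192·116/453 = 1/6 ✓
b·c³: 425/2496·2197/125 + (-175/528)·1331/125 + 151/192·1 = 1/4 ✓
b·(c∘Ac): (-175/528)·121/525 + 151/192·116/453 = 1/8 ✓
b·Ac²: (-175/528)·143/525 + 151/192·100/453 = 1/12 ✓
b·A²c: 151/192·8/151 = 1/24 ✓; 4 stages ⇒ order 4.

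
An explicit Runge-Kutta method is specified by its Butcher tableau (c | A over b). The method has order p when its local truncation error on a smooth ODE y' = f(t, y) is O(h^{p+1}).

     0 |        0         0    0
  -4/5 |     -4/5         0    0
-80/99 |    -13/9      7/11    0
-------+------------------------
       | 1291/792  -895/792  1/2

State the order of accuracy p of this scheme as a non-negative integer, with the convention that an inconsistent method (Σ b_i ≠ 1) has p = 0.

2

b = (1291/792, -895/792, 1/2)
c = (0, -4/5, -80/99)
Ac = (0, 0, -28/55)
Σ b_i: 1291/792·1 + (-895/792)·1 + 1/2·1 = 1 ✓
b·c: (-895/792)·(-4/5) + 1/2·(-80/99) = 1/2 ✓
b·c²: (-895/792)·16/25 + 1/2·6400/9801 = -19442/49005 ≠ 1/3 ⇒ order 2.
b·Ac: 1/2·(-28/55) = -14/55 ≠ 1/6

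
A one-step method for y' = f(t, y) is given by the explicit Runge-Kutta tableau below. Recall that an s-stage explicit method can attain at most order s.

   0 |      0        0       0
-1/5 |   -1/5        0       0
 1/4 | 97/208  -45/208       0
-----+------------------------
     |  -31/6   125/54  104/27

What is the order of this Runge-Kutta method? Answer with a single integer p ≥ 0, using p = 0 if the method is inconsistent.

3

b = (-31/6, 125/54, 104/27)
c = (0, -1/5, 1/4)
Ac = (0, 0, 9/208)
Σ b_i: (-31/6)·1 + 125/54·1 + 104/27·1 = 1 ✓
b·c: 125/54·(-1/5) + 104/27·1/4 = 1/2 ✓
b·c²: 125/54·1/25 + 104/27·1/16 = 1/3 ✓
b·Ac: 104/27·9/208 = 1/6 ✓; 3 stages ⇒ order 3.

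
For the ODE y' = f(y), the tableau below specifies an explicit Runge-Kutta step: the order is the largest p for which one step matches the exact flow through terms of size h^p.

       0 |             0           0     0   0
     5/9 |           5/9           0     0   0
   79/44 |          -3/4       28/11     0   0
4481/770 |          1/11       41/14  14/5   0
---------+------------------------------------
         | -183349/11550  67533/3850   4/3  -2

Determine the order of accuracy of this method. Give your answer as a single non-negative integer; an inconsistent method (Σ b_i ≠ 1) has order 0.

2

b = (-183349/11550, 67533/3850, 4/3, -2)
c = (0, 5/9, 79/44, 4481/770)
Ac = (0, 0, 140/99, 23057/3465)
Σ b_i: (-183349/11550)·1 + 67533/3850·1 + 4/3·1 + (-2)·1 = 1 ✓
b·c: 67533/3850·5/9 + 4/3·79/44 + (-2)·4481/770 = 1/2 ✓
b·c²: 67533/3850·25/81 + 4/3·6241/1936 + (-2)·20079361/592900 = -928811119/16008300 ≠ 1/3 ⇒ order 2.
b·Ac: 4/3·140/99 + (-2)·23057/3465 = -118742/10395 ≠ 1/6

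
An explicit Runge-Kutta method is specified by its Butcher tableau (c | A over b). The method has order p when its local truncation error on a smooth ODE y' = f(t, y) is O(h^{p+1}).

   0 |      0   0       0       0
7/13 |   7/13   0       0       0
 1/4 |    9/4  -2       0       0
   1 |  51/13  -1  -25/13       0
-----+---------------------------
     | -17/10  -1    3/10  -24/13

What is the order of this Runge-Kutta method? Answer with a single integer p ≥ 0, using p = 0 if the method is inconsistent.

0

b = (-17/10, -1, 3/10, -24/13)
c = (0, 7/13, 1/4, 1)
Ac = (0, 0, -14/13, -53/52)
Σ b_i: (-17/10)·1 + (-1)·1 + 3/10·1 + (-24/13)·1 = -276/65 ≠ 1 ⇒ order 0.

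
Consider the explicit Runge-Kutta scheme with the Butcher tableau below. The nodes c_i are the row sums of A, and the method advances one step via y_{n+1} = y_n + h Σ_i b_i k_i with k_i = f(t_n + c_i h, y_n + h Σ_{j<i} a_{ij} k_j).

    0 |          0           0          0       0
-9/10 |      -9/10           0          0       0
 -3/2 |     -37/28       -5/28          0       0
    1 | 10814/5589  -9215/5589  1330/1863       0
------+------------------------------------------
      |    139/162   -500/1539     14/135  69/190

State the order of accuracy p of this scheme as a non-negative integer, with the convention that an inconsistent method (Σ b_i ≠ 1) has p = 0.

4

b = (139/162, -500/1539, 14/135, 69/190)
c = (0, -9/10, -3/2, 1)
Ac = (0, 0, 9/56, 19/46)
Σ b_i: 139/162·1 + (-500/1539)·1 + 14/135·1 + 69/190·1 = 1 ✓
b·c: (-500/1539)·(-9/10) + 14/135·(-3/2) + 69/190·1 = 1/2 ✓
b·c²: (-500/1539)·81/100 + 14/135·9/4 + 69/190·1 = 1/3 ✓
b·Ac: 14/135·9/56 + 69/190·19/46 = 1/6 ✓
b·c³: (-500/1539)·(-729/1000) + 14/135·(-27/8) + 69/190·1 = 1/4 ✓
b·(c∘Ac): 14/135·(-27/112) + 69/190·19/46 = 1/8 ✓
b·Ac²: 14/135·(-81/560) + 69/190·1121/4140 = 1/12 ✓
b·A²c: 69/190·95/828 = 1/24 ✓; 4 stages ⇒ order 4.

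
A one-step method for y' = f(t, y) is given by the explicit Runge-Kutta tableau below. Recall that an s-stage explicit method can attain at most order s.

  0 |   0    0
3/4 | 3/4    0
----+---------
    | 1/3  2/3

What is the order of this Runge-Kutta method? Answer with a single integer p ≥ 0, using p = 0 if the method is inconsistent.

b = (1/3, 2/3)
c = (0, 3/4)
Σ b_i: 1/3·1 + 2/3·1 = 1 ✓
b·c: 2/3·3/4 = 1/2 ✓; 2 stages ⇒ order 2.

2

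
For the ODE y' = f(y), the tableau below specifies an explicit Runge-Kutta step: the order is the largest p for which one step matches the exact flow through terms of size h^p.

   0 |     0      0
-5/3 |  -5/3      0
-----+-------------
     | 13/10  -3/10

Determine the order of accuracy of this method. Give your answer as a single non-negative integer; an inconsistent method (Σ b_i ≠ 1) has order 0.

b = (13/10, -3/10)
c = (0, -5/3)
Σ b_i: 13/10·1 + (-3/10)·1 = 1 ✓
b·c: (-3/10)·(-5/3) = 1/2 ✓; 2 stages ⇒ order 2.

2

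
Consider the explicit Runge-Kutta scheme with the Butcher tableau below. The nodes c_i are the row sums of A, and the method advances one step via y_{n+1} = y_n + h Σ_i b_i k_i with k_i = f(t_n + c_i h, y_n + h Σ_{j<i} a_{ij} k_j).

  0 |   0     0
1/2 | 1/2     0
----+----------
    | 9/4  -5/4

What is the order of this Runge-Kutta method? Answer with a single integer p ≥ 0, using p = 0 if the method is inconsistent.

b = (9/4, -5/4)
c = (0, 1/2)
Σ b_i: 9/4·1 + (-5/4)·1 = 1 ✓
b·c: (-5/4)·1/2 = -5/8 ≠ 1/2 ⇒ order 1.

1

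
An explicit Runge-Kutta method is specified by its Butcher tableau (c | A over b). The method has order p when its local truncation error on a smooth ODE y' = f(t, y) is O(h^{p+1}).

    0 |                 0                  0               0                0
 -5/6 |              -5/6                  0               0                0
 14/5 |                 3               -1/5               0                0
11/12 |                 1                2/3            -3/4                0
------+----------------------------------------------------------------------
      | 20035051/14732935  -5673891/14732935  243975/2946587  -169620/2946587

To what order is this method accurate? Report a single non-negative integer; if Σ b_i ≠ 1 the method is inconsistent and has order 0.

3

b = (20035051/14732935, -5673891/14732935, 243975/2946587, -169620/2946587)
c = (0, -5/6, 14/5, 11/12)
Ac = (0, 0, 1/6, -239/90)
Σ b_i: 20035051/14732935·1 + (-5673891/14732935)·1 + 243975/2946587·1 + (-169620/2946587)·1 = 1 ✓
b·c: (-5673891/14732935)·(-5/6) + 243975/2946587·14/5 + (-169620/2946587)·11/12 = 1/2 ✓
b·c²: (-5673891/14732935)·25/36 + 243975/2946587·196/25 + (-169620/2946587)·121/144 = 1/3 ✓
b·Ac: 243975/2946587·1/6 + (-169620/2946587)·(-239/90) = 1/6 ✓
b·c³: (-5673891/14732935)·(-125/216) + 243975/2946587·2744/125 + (-169620/2946587)·1331/1728 = 604984007/303077520 ≠ 1/4 ⇒ order 3.
b·(c∘Ac): 243975/2946587·7/15 + (-169620/2946587)·(-2629/1080) = 9481573/53038566 ≠ 1/8
b·Ac²: 243975/2946587·(-5/36) + (-169620/2946587)·(-7313/1350) = 22755919/75769380 ≠ 1/12
b·A²c: (-169620/2946587)·(-1/8) = 42405/5893174 ≠ 1/24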